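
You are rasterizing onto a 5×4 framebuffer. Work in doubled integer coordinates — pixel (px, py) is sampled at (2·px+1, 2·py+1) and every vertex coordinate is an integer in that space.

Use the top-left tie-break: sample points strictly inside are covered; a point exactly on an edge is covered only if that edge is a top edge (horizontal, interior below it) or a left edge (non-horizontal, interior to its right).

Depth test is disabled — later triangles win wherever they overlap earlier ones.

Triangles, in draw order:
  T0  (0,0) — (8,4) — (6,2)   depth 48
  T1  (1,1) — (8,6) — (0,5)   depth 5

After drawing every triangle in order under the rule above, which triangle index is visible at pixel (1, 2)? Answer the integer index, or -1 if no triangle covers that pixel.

T0:
  2·area = 8  (B↔C swapped to make it positive)
  edge (0, 0)→(6, 2): d=(6,2) right/bottom  bias=-1
  edge (6, 2)→(8, 4): d=(2,2) right/bottom  bias=-1
  edge (8, 4)→(0, 0): d=(-8,-4) top-left  bias=+0
    (1,0)@(3, 1): e=[0,4,4] → ·  [on edge]
    (2,0)@(5, 1): e=[-4,0,12] → ·  [on edge]
    (3,1)@(7, 3): e=[4,0,4] → ·  [on edge]
    (4,1)@(9, 3): e=[0,-4,12] → ·  [on edge]
    (4,2)@(9, 5): e=[12,0,-4] → ·  [on edge]
  covered (0 px):
    · · · · ·
    · · · · ·
    · · · · ·
    · · · · ·
T1:
  2·area = 33
  edge (1, 1)→(8, 6): d=(7,5) right/bottom  bias=-1
  edge (8, 6)→(0, 5): d=(-8,-1) top-left  bias=+0
  edge (0, 5)→(1, 1): d=(1,-4) top-left  bias=+0
    (0,0)@(1, 1): e=[0,33,0] → ·  [on edge]
    (0,1)@(1, 3): e=[14,17,2] → █
    (1,1)@(3, 3): e=[4,19,10] → █
    (2,1)@(5, 3): e=[-6,21,18] → ·
    (0,2)@(1, 5): e=[28,1,4] → █
    (2,2)@(5, 5): e=[8,5,20] → █
    (3,2)@(7, 5): e=[-2,7,28] → ·
    (0,3)@(1, 7): e=[42,-15,6] → ·
    (1,3)@(3, 7): e=[32,-13,14] → ·
    (2,3)@(5, 7): e=[22,-11,22] → ·
  covered (5 px):
    · · · · ·
    █ █ · · ·
    █ █ █ · ·
    · · · · ·

Z-buffer (winner per pixel, '.' = empty):
  . . . . .
  1 1 . . .
  1 1 1 . .
  . . . . .

Final: 1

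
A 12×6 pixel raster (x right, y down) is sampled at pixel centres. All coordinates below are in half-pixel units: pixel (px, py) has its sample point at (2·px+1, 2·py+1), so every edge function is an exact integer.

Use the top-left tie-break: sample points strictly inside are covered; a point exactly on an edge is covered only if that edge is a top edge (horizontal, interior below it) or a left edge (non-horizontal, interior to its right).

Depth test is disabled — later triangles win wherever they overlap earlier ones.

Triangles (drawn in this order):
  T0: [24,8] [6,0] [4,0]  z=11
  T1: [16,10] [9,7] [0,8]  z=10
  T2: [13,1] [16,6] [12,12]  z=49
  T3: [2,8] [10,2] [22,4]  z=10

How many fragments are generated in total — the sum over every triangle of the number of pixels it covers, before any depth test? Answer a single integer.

T0:
  2·area = 16  (B↔C swapped to make it positive)
  edge (24, 8)→(4, 0): d=(-20,-8) top-left  bias=+0
  edge (4, 0)→(6, 0): d=(2,0) top-left  bias=+0
  edge (6, 0)→(24, 8): d=(18,8) right/bottom  bias=-1
    (3,0)@(7, 1): e=[4,2,10] → X
    (4,0)@(9, 1): e=[20,2,-6] → .
    (3,1)@(7, 3): e=[-36,6,46] → .
    (8,2)@(17, 5): e=[4,10,2] → X
    (9,2)@(19, 5): e=[20,10,-14] → .
    (8,3)@(17, 7): e=[-36,14,38] → .
  covered (2 px):
    . . . X . . . . . . . .
    . . . . . . . . . . . .
    . . . . . . . . X . . .
    . . . . . . . . . . . .
    . . . . . . . . . . . .
    . . . . . . . . . . . .
T1:
  2·area = 34  (B↔C swapped to make it positive)
  edge (16, 10)→(0, 8): d=(-16,-2) top-left  bias=+0
  edge (0, 8)→(9, 7): d=(9,-1) top-left  bias=+0
  edge (9, 7)→(16, 10): d=(7,3) right/bottom  bias=-1
    (4,3)@(9, 7): e=[34,0,0] → .  [on edge]
    (4,4)@(9, 9): e=[2,18,14] → X
    (5,4)@(11, 9): e=[6,20,8] → X
    (6,4)@(13, 9): e=[10,22,2] → X
    (7,4)@(15, 9): e=[14,24,-4] → .
    (4,5)@(9, 11): e=[-30,36,28] → .
    (5,5)@(11, 11): e=[-26,38,22] → .
    (6,5)@(13, 11): e=[-22,40,16] → .
  covered (3 px):
    . . . . . . . . . . . .
    . . . . . . . . . . . .
    . . . . . . . . . . . .
    . . . . . . . . . . . .
    . . . . X X X . . . . .
    . . . . . . . . . . . .
T2:
  2·area = 38
  edge (13, 1)→(16, 6): d=(3,5) right/bottom  bias=-1
  edge (16, 6)→(12, 12): d=(-4,6) right/bottom  bias=-1
  edge (12, 12)→(13, 1): d=(1,-11) top-left  bias=+0
    (6,0)@(13, 1): e=[0,38,0] → .  [on edge]
    (6,1)@(13, 3): e=[6,30,2] → X
    (7,1)@(15, 3): e=[-4,18,24] → .
    (6,2)@(13, 5): e=[12,22,4] → X
    (7,2)@(15, 5): e=[2,10,26] → X
    (8,2)@(17, 5): e=[-8,-2,48] → .
    (6,3)@(13, 7): e=[18,14,6] → X
    (8,3)@(17, 7): e=[-2,-10,50] → .
    (6,4)@(13, 9): e=[24,6,8] → X
    (7,4)@(15, 9): e=[14,-6,30] → .
    (6,5)@(13, 11): e=[30,-2,10] → .
    (9,5)@(19, 11): e=[0,-38,76] → .  [on edge]
  covered (6 px):
    . . . . . . . . . . . .
    . . . . . . X . . . . .
    . . . . . . X X . . . .
    . . . . . . X X . . . .
    . . . . . . X . . . . .
    . . . . . . . . . . . .
T3:
  2·area = 88
  edge (2, 8)→(10, 2): d=(8,-6) top-left  bias=+0
  edge (10, 2)→(22, 4): d=(12,2) right/bottom  bias=-1
  edge (22, 4)→(2, 8): d=(-20,4) right/bottom  bias=-1
    (4,1)@(9, 3): e=[2,14,72] → X
    (5,1)@(11, 3): e=[14,10,64] → X
    (6,1)@(13, 3): e=[26,6,56] → X
    (7,1)@(15, 3): e=[38,2,48] → X
    (8,1)@(17, 3): e=[50,-2,40] → .
    (3,2)@(7, 5): e=[6,42,40] → X
    (8,2)@(17, 5): e=[66,22,0] → .  [on edge]
    (2,3)@(5, 7): e=[10,70,8] → X
    (3,3)@(7, 7): e=[22,66,0] → .  [on edge]
    (4,3)@(9, 7): e=[34,62,-8] → .
    (5,3)@(11, 7): e=[46,58,-16] → .
    (6,3)@(13, 7): e=[58,54,-24] → .
  covered (10 px):
    . . . . . . . . . . . .
    . . . . X X X X . . . .
    . . . X X X X X . . . .
    . . X . . . . . . . . .
    . . . . . . . . . . . .
    . . . . . . . . . . . .

Result: 21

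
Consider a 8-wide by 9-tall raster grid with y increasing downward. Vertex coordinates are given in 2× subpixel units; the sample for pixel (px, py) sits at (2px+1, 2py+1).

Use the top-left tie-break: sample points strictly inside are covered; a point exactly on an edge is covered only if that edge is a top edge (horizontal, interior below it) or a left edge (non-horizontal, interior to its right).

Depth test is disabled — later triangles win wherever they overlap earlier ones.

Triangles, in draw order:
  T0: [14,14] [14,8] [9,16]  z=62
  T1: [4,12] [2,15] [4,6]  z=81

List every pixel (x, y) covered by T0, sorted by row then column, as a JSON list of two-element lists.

T0:
  2·area = 30  (B↔C swapped to make it positive)
  edge (14, 14)→(9, 16): d=(-5,2) right/bottom  bias=-1
  edge (9, 16)→(14, 8): d=(5,-8) top-left  bias=+0
  edge (14, 8)→(14, 14): d=(0,6) right/bottom  bias=-1
    (6,5)@(13, 11): e=[17,7,6] → #
    (7,5)@(15, 11): e=[13,23,-6] → ·
    (5,6)@(11, 13): e=[11,1,18] → #
    (7,6)@(15, 13): e=[3,33,-6] → ·
    (5,7)@(11, 15): e=[1,11,18] → #
    (6,7)@(13, 15): e=[-3,27,6] → ·
    (5,8)@(11, 17): e=[-9,21,18] → ·
  covered (4 px):
    · · · · · · · ·
    · · · · · · · ·
    · · · · · · · ·
    · · · · · · · ·
    · · · · · · · ·
    · · · · · · # ·
    · · · · · # # ·
    · · · · · # · ·
    · · · · · · · ·
T1:
  2·area = 12
  edge (4, 12)→(2, 15): d=(-2,3) right/bottom  bias=-1
  edge (2, 15)→(4, 6): d=(2,-9) top-left  bias=+0
  edge (4, 6)→(4, 12): d=(0,6) right/bottom  bias=-1
    (1,5)@(3, 11): e=[5,1,6] → #
    (2,5)@(5, 11): e=[-1,19,-6] → ·
    (1,6)@(3, 13): e=[1,5,6] → #
    (2,6)@(5, 13): e=[-5,23,-6] → ·
    (1,7)@(3, 15): e=[-3,9,6] → ·
  covered (2 px):
    · · · · · · · ·
    · · · · · · · ·
    · · · · · · · ·
    · · · · · · · ·
    · · · · · · · ·
    · # · · · · · ·
    · # · · · · · ·
    · · · · · · · ·
    · · · · · · · ·

Result: [[6,5],[5,6],[6,6],[5,7]]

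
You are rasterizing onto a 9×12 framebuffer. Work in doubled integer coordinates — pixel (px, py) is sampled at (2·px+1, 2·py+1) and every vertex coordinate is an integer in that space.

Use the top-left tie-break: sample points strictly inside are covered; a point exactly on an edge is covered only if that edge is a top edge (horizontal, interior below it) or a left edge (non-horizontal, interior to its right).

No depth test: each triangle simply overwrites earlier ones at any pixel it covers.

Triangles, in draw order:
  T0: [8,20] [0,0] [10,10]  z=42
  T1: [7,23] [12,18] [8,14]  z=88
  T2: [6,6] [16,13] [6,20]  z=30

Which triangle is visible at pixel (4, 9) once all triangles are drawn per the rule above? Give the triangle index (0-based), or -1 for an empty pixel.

T0:
  2·area = 120
  edge (8, 20)→(0, 0): d=(-8,-20) top-left  bias=+0
  edge (0, 0)→(10, 10): d=(10,10) right/bottom  bias=-1
  edge (10, 10)→(8, 20): d=(-2,10) right/bottom  bias=-1
    (0,0)@(1, 1): e=[12,0,108] → ·  [on edge]
    (1,1)@(3, 3): e=[36,0,84] → ·  [on edge]
    (1,2)@(3, 5): e=[20,20,80] → #
    (2,2)@(5, 5): e=[60,0,60] → ·  [on edge]
    (5,2)@(11, 5): e=[180,-60,0] → ·  [on edge]
    (1,3)@(3, 7): e=[4,40,76] → #
    (2,3)@(5, 7): e=[44,20,56] → #
    (3,3)@(7, 7): e=[84,0,36] → ·  [on edge]
    (1,4)@(3, 9): e=[-12,60,72] → ·
    (2,4)@(5, 9): e=[28,40,52] → #
    (3,4)@(7, 9): e=[68,20,32] → #
    (4,4)@(9, 9): e=[108,0,12] → ·  [on edge]
    (5,5)@(11, 11): e=[132,0,-12] → ·  [on edge]
    (6,6)@(13, 13): e=[156,0,-36] → ·  [on edge]
    (4,7)@(9, 15): e=[60,60,0] → ·  [on edge]
    (7,7)@(15, 15): e=[180,0,-60] → ·  [on edge]
    (8,8)@(17, 17): e=[204,0,-84] → ·  [on edge]
  covered (12 px):
    · · · · · · · · ·
    · · · · · · · · ·
    · # · · · · · · ·
    · # # · · · · · ·
    · · # # · · · · ·
    · · # # # · · · ·
    · · · # # · · · ·
    · · · # · · · · ·
    · · · # · · · · ·
    · · · · · · · · ·
    · · · · · · · · ·
    · · · · · · · · ·
T1:
  2·area = 40  (B↔C swapped to make it positive)
  edge (7, 23)→(8, 14): d=(1,-9) top-left  bias=+0
  edge (8, 14)→(12, 18): d=(4,4) right/bottom  bias=-1
  edge (12, 18)→(7, 23): d=(-5,5) right/bottom  bias=-1
    (4,2)@(9, 5): e=[0,-40,80] → ·  [on edge]
    (0,3)@(1, 7): e=[-70,0,110] → ·  [on edge]
    (1,4)@(3, 9): e=[-50,0,90] → ·  [on edge]
    (2,5)@(5, 11): e=[-30,0,70] → ·  [on edge]
    (3,6)@(7, 13): e=[-10,0,50] → ·  [on edge]
    (8,6)@(17, 13): e=[80,-40,0] → ·  [on edge]
    (4,7)@(9, 15): e=[10,0,30] → ·  [on edge]
    (7,7)@(15, 15): e=[64,-24,0] → ·  [on edge]
    (4,8)@(9, 17): e=[12,8,20] → #
    (5,8)@(11, 17): e=[30,0,10] → ·  [on edge]
    (6,8)@(13, 17): e=[48,-8,0] → ·  [on edge]
    (4,9)@(9, 19): e=[14,16,10] → #
    (5,9)@(11, 19): e=[32,8,0] → ·  [on edge]
    (6,9)@(13, 19): e=[50,0,-10] → ·  [on edge]
    (4,10)@(9, 21): e=[16,24,0] → ·  [on edge]
    (7,10)@(15, 21): e=[70,0,-30] → ·  [on edge]
    (3,11)@(7, 23): e=[0,40,0] → ·  [on edge]
    (8,11)@(17, 23): e=[90,0,-50] → ·  [on edge]
  covered (2 px):
    · · · · · · · · ·
    · · · · · · · · ·
    · · · · · · · · ·
    · · · · · · · · ·
    · · · · · · · · ·
    · · · · · · · · ·
    · · · · · · · · ·
    · · · · · · · · ·
    · · · · # · · · ·
    · · · · # · · · ·
    · · · · · · · · ·
    · · · · · · · · ·
T2:
  2·area = 140
  edge (6, 6)→(16, 13): d=(10,7) right/bottom  bias=-1
  edge (16, 13)→(6, 20): d=(-10,7) right/bottom  bias=-1
  edge (6, 20)→(6, 6): d=(0,-14) top-left  bias=+0
    (3,3)@(7, 7): e=[3,123,14] → #
    (4,3)@(9, 7): e=[-11,109,42] → ·
    (3,4)@(7, 9): e=[23,103,14] → #
    (4,4)@(9, 9): e=[9,89,42] → #
    (5,4)@(11, 9): e=[-5,75,70] → ·
    (3,5)@(7, 11): e=[43,83,14] → #
    (5,5)@(11, 11): e=[15,55,70] → #
    (6,5)@(13, 11): e=[1,41,98] → #
    (7,5)@(15, 11): e=[-13,27,126] → ·
    (3,6)@(7, 13): e=[63,63,14] → #
    (7,6)@(15, 13): e=[7,7,126] → #
    (8,6)@(17, 13): e=[-7,-7,154] → ·
  covered (19 px):
    · · · · · · · · ·
    · · · · · · · · ·
    · · · · · · · · ·
    · · · # · · · · ·
    · · · # # · · · ·
    · · · # # # # · ·
    · · · # # # # # ·
    · · · # # # # · ·
    · · · # # · · · ·
    · · · # · · · · ·
    · · · · · · · · ·
    · · · · · · · · ·

Z-buffer (winner per pixel, '.' = empty):
  . . . . . . . . .
  . . . . . . . . .
  . 0 . . . . . . .
  . 0 0 2 . . . . .
  . . 0 2 2 . . . .
  . . 0 2 2 2 2 . .
  . . . 2 2 2 2 2 .
  . . . 2 2 2 2 . .
  . . . 2 2 . . . .
  . . . 2 1 . . . .
  . . . . . . . . .
  . . . . . . . . .

Result: 1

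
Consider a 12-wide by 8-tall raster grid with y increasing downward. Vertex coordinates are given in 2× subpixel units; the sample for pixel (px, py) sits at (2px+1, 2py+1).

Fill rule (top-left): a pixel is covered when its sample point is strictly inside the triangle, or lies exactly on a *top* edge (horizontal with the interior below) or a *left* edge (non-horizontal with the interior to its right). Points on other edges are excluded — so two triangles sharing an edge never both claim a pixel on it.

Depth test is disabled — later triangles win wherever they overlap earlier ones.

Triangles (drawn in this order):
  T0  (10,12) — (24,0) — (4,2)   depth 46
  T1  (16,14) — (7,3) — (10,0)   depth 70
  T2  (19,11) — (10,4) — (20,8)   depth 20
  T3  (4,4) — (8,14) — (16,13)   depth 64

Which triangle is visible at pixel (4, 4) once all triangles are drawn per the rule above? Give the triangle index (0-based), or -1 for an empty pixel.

T0:
  2·area = 212  (B↔C swapped to make it positive)
  edge (10, 12)→(4, 2): d=(-6,-10) top-left  bias=+0
  edge (4, 2)→(24, 0): d=(20,-2) top-left  bias=+0
  edge (24, 0)→(10, 12): d=(-14,12) right/bottom  bias=-1
    (7,0)@(15, 1): e=[116,2,94] → #
    (8,0)@(17, 1): e=[136,6,70] → #
    (9,0)@(19, 1): e=[156,10,46] → #
    (10,0)@(21, 1): e=[176,14,22] → #
    (11,0)@(23, 1): e=[196,18,-2] → ·
    (2,1)@(5, 3): e=[4,22,186] → #
    (3,1)@(7, 3): e=[24,26,162] → #
    (4,1)@(9, 3): e=[44,30,138] → #
    (5,1)@(11, 3): e=[64,34,114] → #
    (6,1)@(13, 3): e=[84,38,90] → #
    (10,1)@(21, 3): e=[164,54,-6] → ·
    (2,2)@(5, 5): e=[-8,62,158] → ·
    (3,3)@(7, 7): e=[0,106,106] → #  [on edge]
  covered (27 px):
    · · · · · · · # # # # ·
    · · # # # # # # # # · ·
    · · · # # # # # # · · ·
    · · · # # # # # · · · ·
    · · · · # # # · · · · ·
    · · · · · # · · · · · ·
    · · · · · · · · · · · ·
    · · · · · · · · · · · ·
T1:
  2·area = 60
  edge (16, 14)→(7, 3): d=(-9,-11) top-left  bias=+0
  edge (7, 3)→(10, 0): d=(3,-3) top-left  bias=+0
  edge (10, 0)→(16, 14): d=(6,14) right/bottom  bias=-1
    (4,0)@(9, 1): e=[40,0,20] → #  [on edge]
    (5,0)@(11, 1): e=[62,6,-8] → ·
    (3,1)@(7, 3): e=[0,0,60] → #  [on edge]
    (5,1)@(11, 3): e=[44,12,4] → #
    (6,1)@(13, 3): e=[66,18,-24] → ·
    (2,2)@(5, 5): e=[-40,0,100] → ·  [on edge]
    (3,2)@(7, 5): e=[-18,6,72] → ·
    (4,2)@(9, 5): e=[4,12,44] → #
    (6,2)@(13, 5): e=[48,24,-12] → ·
    (1,3)@(3, 7): e=[-80,0,140] → ·  [on edge]
    (4,3)@(9, 7): e=[-14,18,56] → ·
    (5,3)@(11, 7): e=[8,24,28] → #
    (6,3)@(13, 7): e=[30,30,0] → ·  [on edge]
    (0,4)@(1, 9): e=[-120,0,180] → ·  [on edge]
  covered (8 px):
    · · · · # · · · · · · ·
    · · · # # # · · · · · ·
    · · · · # # · · · · · ·
    · · · · · # · · · · · ·
    · · · · · · # · · · · ·
    · · · · · · · · · · · ·
    · · · · · · · · · · · ·
    · · · · · · · · · · · ·
T2:
  2·area = 34
  edge (19, 11)→(10, 4): d=(-9,-7) top-left  bias=+0
  edge (10, 4)→(20, 8): d=(10,4) right/bottom  bias=-1
  edge (20, 8)→(19, 11): d=(-1,3) right/bottom  bias=-1
    (10,2)@(21, 5): e=[68,-34,0] → ·  [on edge]
    (7,3)@(15, 7): e=[8,10,16] → #
    (8,3)@(17, 7): e=[22,2,10] → #
    (9,3)@(19, 7): e=[36,-6,4] → ·
    (7,4)@(15, 9): e=[-10,30,14] → ·
    (8,4)@(17, 9): e=[4,22,8] → #
    (9,4)@(19, 9): e=[18,14,2] → #
    (10,4)@(21, 9): e=[32,6,-4] → ·
    (8,5)@(17, 11): e=[-14,42,6] → ·
    (9,5)@(19, 11): e=[0,34,0] → ·  [on edge]
  covered (4 px):
    · · · · · · · · · · · ·
    · · · · · · · · · · · ·
    · · · · · · · · · · · ·
    · · · · · · · # # · · ·
    · · · · · · · · # # · ·
    · · · · · · · · · · · ·
    · · · · · · · · · · · ·
    · · · · · · · · · · · ·
T3:
  2·area = 84  (B↔C swapped to make it positive)
  edge (4, 4)→(16, 13): d=(12,9) right/bottom  bias=-1
  edge (16, 13)→(8, 14): d=(-8,1) right/bottom  bias=-1
  edge (8, 14)→(4, 4): d=(-4,-10) top-left  bias=+0
    (2,2)@(5, 5): e=[3,75,6] → #
    (3,2)@(7, 5): e=[-15,73,26] → ·
    (2,3)@(5, 7): e=[27,59,-2] → ·
    (3,3)@(7, 7): e=[9,57,18] → #
    (4,3)@(9, 7): e=[-9,55,38] → ·
    (3,4)@(7, 9): e=[33,41,10] → #
    (4,4)@(9, 9): e=[15,39,30] → #
    (5,4)@(11, 9): e=[-3,37,50] → ·
    (3,5)@(7, 11): e=[57,25,2] → #
    (5,5)@(11, 11): e=[21,21,42] → #
    (6,5)@(13, 11): e=[3,19,62] → #
    (7,5)@(15, 11): e=[-15,17,82] → ·
  covered (12 px):
    · · · · · · · · · · · ·
    · · · · · · · · · · · ·
    · · # · · · · · · · · ·
    · · · # · · · · · · · ·
    · · · # # · · · · · · ·
    · · · # # # # · · · · ·
    · · · · # # # # · · · ·
    · · · · · · · · · · · ·

Z-buffer (winner per pixel, '.' = empty):
  . . . . 1 . . 0 0 0 0 .
  . . 0 1 1 1 0 0 0 0 . .
  . . 3 0 1 1 0 0 0 . . .
  . . . 3 0 1 0 2 2 . . .
  . . . 3 3 0 1 . 2 2 . .
  . . . 3 3 3 3 . . . . .
  . . . . 3 3 3 3 . . . .
  . . . . . . . . . . . .

Final: 3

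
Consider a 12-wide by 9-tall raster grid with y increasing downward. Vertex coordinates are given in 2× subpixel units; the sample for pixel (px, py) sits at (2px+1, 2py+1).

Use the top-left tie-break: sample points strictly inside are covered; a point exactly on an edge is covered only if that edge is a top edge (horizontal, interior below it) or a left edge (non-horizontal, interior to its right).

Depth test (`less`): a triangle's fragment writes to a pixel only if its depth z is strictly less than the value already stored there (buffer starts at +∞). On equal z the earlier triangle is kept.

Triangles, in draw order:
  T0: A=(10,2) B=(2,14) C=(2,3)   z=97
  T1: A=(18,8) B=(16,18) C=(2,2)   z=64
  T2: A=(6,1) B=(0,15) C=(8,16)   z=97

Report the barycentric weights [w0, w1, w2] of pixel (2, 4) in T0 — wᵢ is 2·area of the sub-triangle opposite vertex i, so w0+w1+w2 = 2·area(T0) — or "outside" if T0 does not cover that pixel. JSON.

T0:
  2·area = 88
  edge (10, 2)→(2, 14): d=(-8,12) right/bottom  bias=-1
  edge (2, 14)→(2, 3): d=(0,-11) top-left  bias=+0
  edge (2, 3)→(10, 2): d=(8,-1) top-left  bias=+0
    (1,1)@(3, 3): e=[76,11,1] → █
    (2,1)@(5, 3): e=[52,33,3] → █
    (3,1)@(7, 3): e=[28,55,5] → █
    (4,1)@(9, 3): e=[4,77,7] → █
    (5,1)@(11, 3): e=[-20,99,9] → ·
    (1,2)@(3, 5): e=[60,11,17] → █
    (4,2)@(9, 5): e=[-12,77,23] → ·
    (1,3)@(3, 7): e=[44,11,33] → █
    (3,3)@(7, 7): e=[-4,55,37] → ·
    (1,4)@(3, 9): e=[28,11,49] → █
    (3,4)@(7, 9): e=[-20,55,53] → ·
    (1,5)@(3, 11): e=[12,11,65] → █
  covered (12 px):
    · · · · · · · · · · · ·
    · █ █ █ █ · · · · · · ·
    · █ █ █ · · · · · · · ·
    · █ █ · · · · · · · · ·
    · █ █ · · · · · · · · ·
    · █ · · · · · · · · · ·
    · · · · · · · · · · · ·
    · · · · · · · · · · · ·
    · · · · · · · · · · · ·
T1:
  2·area = 172
  edge (18, 8)→(16, 18): d=(-2,10) right/bottom  bias=-1
  edge (16, 18)→(2, 2): d=(-14,-16) top-left  bias=+0
  edge (2, 2)→(18, 8): d=(16,6) right/bottom  bias=-1
    (1,1)@(3, 3): e=[160,2,10] → █
    (2,1)@(5, 3): e=[140,34,-2] → ·
    (9,1)@(19, 3): e=[0,258,-86] → ·  [on edge]
    (1,2)@(3, 5): e=[156,-26,42] → ·
    (2,2)@(5, 5): e=[136,6,30] → █
    (3,2)@(7, 5): e=[116,38,18] → █
    (4,2)@(9, 5): e=[96,70,6] → █
    (5,2)@(11, 5): e=[76,102,-6] → ·
    (2,3)@(5, 7): e=[132,-22,62] → ·
    (3,3)@(7, 7): e=[112,10,50] → █
    (5,3)@(11, 7): e=[72,74,26] → █
    (6,3)@(13, 7): e=[52,106,14] → █
    (8,6)@(17, 13): e=[0,86,86] → ·  [on edge]
  covered (21 px):
    · · · · · · · · · · · ·
    · █ · · · · · · · · · ·
    · · █ █ █ · · · · · · ·
    · · · █ █ █ █ █ · · · ·
    · · · · █ █ █ █ █ · · ·
    · · · · · █ █ █ █ · · ·
    · · · · · · █ █ · · · ·
    · · · · · · · █ · · · ·
    · · · · · · · · · · · ·
T2:
  2·area = 118  (B↔C swapped to make it positive)
  edge (6, 1)→(8, 16): d=(2,15) right/bottom  bias=-1
  edge (8, 16)→(0, 15): d=(-8,-1) top-left  bias=+0
  edge (0, 15)→(6, 1): d=(6,-14) top-left  bias=+0
    (2,2)@(5, 5): e=[23,85,10] → █
    (3,2)@(7, 5): e=[-7,87,38] → ·
    (2,3)@(5, 7): e=[27,69,22] → █
    (3,3)@(7, 7): e=[-3,71,50] → ·
    (1,4)@(3, 9): e=[61,51,6] → █
    (3,4)@(7, 9): e=[1,55,62] → █
    (4,4)@(9, 9): e=[-29,57,90] → ·
    (1,5)@(3, 11): e=[65,35,18] → █
    (4,5)@(9, 11): e=[-25,41,102] → ·
    (0,6)@(1, 13): e=[99,17,2] → █
    (4,6)@(9, 13): e=[-21,25,114] → ·
    (0,7)@(1, 15): e=[103,1,14] → █
  covered (16 px):
    · · · · · · · · · · · ·
    · · · · · · · · · · · ·
    · · █ · · · · · · · · ·
    · · █ · · · · · · · · ·
    · █ █ █ · · · · · · · ·
    · █ █ █ · · · · · · · ·
    █ █ █ █ · · · · · · · ·
    █ █ █ █ · · · · · · · ·
    · · · · · · · · · · · ·

Result: [33,51,4]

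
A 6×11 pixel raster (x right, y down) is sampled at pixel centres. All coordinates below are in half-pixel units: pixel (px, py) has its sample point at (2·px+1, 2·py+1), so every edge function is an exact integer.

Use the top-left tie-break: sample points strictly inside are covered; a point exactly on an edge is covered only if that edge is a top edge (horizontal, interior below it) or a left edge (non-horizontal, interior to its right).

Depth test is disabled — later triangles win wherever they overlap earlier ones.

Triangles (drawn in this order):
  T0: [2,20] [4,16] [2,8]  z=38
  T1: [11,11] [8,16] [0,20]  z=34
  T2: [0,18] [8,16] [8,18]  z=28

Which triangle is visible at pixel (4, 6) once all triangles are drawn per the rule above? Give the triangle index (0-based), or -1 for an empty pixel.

T0:
  2·area = 24  (B↔C swapped to make it positive)
  edge (2, 20)→(2, 8): d=(0,-12) top-left  bias=+0
  edge (2, 8)→(4, 16): d=(2,8) right/bottom  bias=-1
  edge (4, 16)→(2, 20): d=(-2,4) right/bottom  bias=-1
    (1,6)@(3, 13): e=[12,2,10] → X
    (2,6)@(5, 13): e=[36,-14,2] → .
    (1,7)@(3, 15): e=[12,6,6] → X
    (2,7)@(5, 15): e=[36,-10,-2] → .
    (1,8)@(3, 17): e=[12,10,2] → X
    (2,8)@(5, 17): e=[36,-6,-6] → .
    (1,9)@(3, 19): e=[12,14,-2] → .
  covered (3 px):
    . . . . . .
    . . . . . .
    . . . . . .
    . . . . . .
    . . . . . .
    . . . . . .
    . X . . . .
    . X . . . .
    . X . . . .
    . . . . . .
    . . . . . .
T1:
  2·area = 28
  edge (11, 11)→(8, 16): d=(-3,5) right/bottom  bias=-1
  edge (8, 16)→(0, 20): d=(-8,4) right/bottom  bias=-1
  edge (0, 20)→(11, 11): d=(11,-9) top-left  bias=+0
    (5,5)@(11, 11): e=[0,28,0] → .  [on edge]
    (4,6)@(9, 13): e=[4,20,4] → X
    (5,6)@(11, 13): e=[-6,12,22] → .
    (3,7)@(7, 15): e=[8,12,8] → X
    (4,7)@(9, 15): e=[-2,4,26] → .
    (2,8)@(5, 17): e=[12,4,12] → X
    (3,8)@(7, 17): e=[2,-4,30] → .
    (2,9)@(5, 19): e=[6,-12,34] → .
    (2,10)@(5, 21): e=[0,-28,56] → .  [on edge]
  covered (3 px):
    . . . . . .
    . . . . . .
    . . . . . .
    . . . . . .
    . . . . . .
    . . . . . .
    . . . . X .
    . . . X . .
    . . X . . .
    . . . . . .
    . . . . . .
T2:
  2·area = 16
  edge (0, 18)→(8, 16): d=(8,-2) top-left  bias=+0
  edge (8, 16)→(8, 18): d=(0,2) right/bottom  bias=-1
  edge (8, 18)→(0, 18): d=(-8,0) right/bottom  bias=-1
    (2,8)@(5, 17): e=[2,6,8] → X
    (3,8)@(7, 17): e=[6,2,8] → X
    (4,8)@(9, 17): e=[10,-2,8] → .
    (2,9)@(5, 19): e=[18,6,-8] → .
    (3,9)@(7, 19): e=[22,2,-8] → .
  covered (2 px):
    . . . . . .
    . . . . . .
    . . . . . .
    . . . . . .
    . . . . . .
    . . . . . .
    . . . . . .
    . . . . . .
    . . X X . .
    . . . . . .
    . . . . . .

Z-buffer (winner per pixel, '.' = empty):
  . . . . . .
  . . . . . .
  . . . . . .
  . . . . . .
  . . . . . .
  . . . . . .
  . 0 . . 1 .
  . 0 . 1 . .
  . 0 2 2 . .
  . . . . . .
  . . . . . .

Final: 1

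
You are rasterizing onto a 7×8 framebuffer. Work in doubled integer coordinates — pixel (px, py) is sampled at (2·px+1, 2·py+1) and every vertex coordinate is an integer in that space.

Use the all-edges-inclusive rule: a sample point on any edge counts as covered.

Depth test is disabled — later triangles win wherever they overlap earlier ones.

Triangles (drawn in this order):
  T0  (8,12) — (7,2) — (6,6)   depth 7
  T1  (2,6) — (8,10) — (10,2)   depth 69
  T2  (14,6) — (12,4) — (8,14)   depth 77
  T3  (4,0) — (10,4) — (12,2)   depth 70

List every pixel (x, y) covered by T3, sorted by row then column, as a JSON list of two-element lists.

T0:
  2·area = 14  (B↔C swapped to make it positive)
  edge (8, 12)→(6, 6): d=(-2,-6) inclusive
  edge (6, 6)→(7, 2): d=(1,-4) inclusive
  edge (7, 2)→(8, 12): d=(1,10) inclusive
    (2,1)@(5, 3): e=[0,-7,21] → ·  [on edge]
    (3,1)@(7, 3): e=[12,1,1] → #
    (4,1)@(9, 3): e=[24,9,-19] → ·
    (3,2)@(7, 5): e=[8,3,3] → #
    (4,2)@(9, 5): e=[20,11,-17] → ·
    (3,3)@(7, 7): e=[4,5,5] → #
    (4,3)@(9, 7): e=[16,13,-15] → ·
    (3,4)@(7, 9): e=[0,7,7] → #  [on edge]
    (4,4)@(9, 9): e=[12,15,-13] → ·
    (3,5)@(7, 11): e=[-4,9,9] → ·
    (4,7)@(9, 15): e=[0,21,-7] → ·  [on edge]
  covered (4 px):
    · · · · · · ·
    · · · # · · ·
    · · · # · · ·
    · · · # · · ·
    · · · # · · ·
    · · · · · · ·
    · · · · · · ·
    · · · · · · ·
T1:
  2·area = 56  (B↔C swapped to make it positive)
  edge (2, 6)→(10, 2): d=(8,-4) inclusive
  edge (10, 2)→(8, 10): d=(-2,8) inclusive
  edge (8, 10)→(2, 6): d=(-6,-4) inclusive
    (4,1)@(9, 3): e=[4,6,46] → #
    (5,1)@(11, 3): e=[12,-10,54] → ·
    (2,2)@(5, 5): e=[4,34,18] → #
    (3,2)@(7, 5): e=[12,18,26] → #
    (5,2)@(11, 5): e=[28,-14,42] → ·
    (2,3)@(5, 7): e=[20,30,6] → #
    (4,3)@(9, 7): e=[36,-2,22] → ·
    (2,4)@(5, 9): e=[36,26,-6] → ·
    (3,4)@(7, 9): e=[44,10,2] → #
    (4,4)@(9, 9): e=[52,-6,10] → ·
    (3,5)@(7, 11): e=[60,6,-10] → ·
  covered (7 px):
    · · · · · · ·
    · · · · # · ·
    · · # # # · ·
    · · # # · · ·
    · · · # · · ·
    · · · · · · ·
    · · · · · · ·
    · · · · · · ·
T2:
  2·area = 28  (B↔C swapped to make it positive)
  edge (14, 6)→(8, 14): d=(-6,8) inclusive
  edge (8, 14)→(12, 4): d=(4,-10) inclusive
  edge (12, 4)→(14, 6): d=(2,2) inclusive
    (4,0)@(9, 1): e=[70,-42,0] → ·  [on edge]
    (5,1)@(11, 3): e=[42,-14,0] → ·  [on edge]
    (6,2)@(13, 5): e=[14,14,0] → #  [on edge]
    (5,3)@(11, 7): e=[18,2,8] → #
    (5,4)@(11, 9): e=[6,10,12] → #
    (6,4)@(13, 9): e=[-10,30,8] → ·
    (5,5)@(11, 11): e=[-6,18,16] → ·
  covered (4 px):
    · · · · · · ·
    · · · · · · ·
    · · · · · · #
    · · · · · # #
    · · · · · # ·
    · · · · · · ·
    · · · · · · ·
    · · · · · · ·
T3:
  2·area = 20  (B↔C swapped to make it positive)
  edge (4, 0)→(12, 2): d=(8,2) inclusive
  edge (12, 2)→(10, 4): d=(-2,2) inclusive
  edge (10, 4)→(4, 0): d=(-6,-4) inclusive
    (3,0)@(7, 1): e=[2,12,6] → #
    (4,0)@(9, 1): e=[-2,8,14] → ·
    (6,0)@(13, 1): e=[-10,0,30] → ·  [on edge]
    (3,1)@(7, 3): e=[18,8,-6] → ·
    (4,1)@(9, 3): e=[14,4,2] → #
    (5,1)@(11, 3): e=[10,0,10] → #  [on edge]
    (6,1)@(13, 3): e=[6,-4,18] → ·
    (4,2)@(9, 5): e=[30,0,-10] → ·  [on edge]
    (5,2)@(11, 5): e=[26,-4,-2] → ·
    (3,3)@(7, 7): e=[50,0,-30] → ·  [on edge]
    (2,4)@(5, 9): e=[70,0,-50] → ·  [on edge]
    (1,5)@(3, 11): e=[90,0,-70] → ·  [on edge]
    (0,6)@(1, 13): e=[110,0,-90] → ·  [on edge]
  covered (3 px):
    · · · # · · ·
    · · · · # # ·
    · · · · · · ·
    · · · · · · ·
    · · · · · · ·
    · · · · · · ·
    · · · · · · ·
    · · · · · · ·

Answer: [[3,0],[4,1],[5,1]]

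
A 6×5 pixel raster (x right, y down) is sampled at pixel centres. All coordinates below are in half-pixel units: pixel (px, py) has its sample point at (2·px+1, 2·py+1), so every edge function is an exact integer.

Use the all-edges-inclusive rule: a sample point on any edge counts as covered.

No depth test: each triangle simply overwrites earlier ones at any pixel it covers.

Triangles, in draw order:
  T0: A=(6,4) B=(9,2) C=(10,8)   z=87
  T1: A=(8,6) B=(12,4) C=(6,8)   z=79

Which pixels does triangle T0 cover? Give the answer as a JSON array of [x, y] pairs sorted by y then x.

T0:
  2·area = 20
  edge (6, 4)→(9, 2): d=(3,-2) inclusive
  edge (9, 2)→(10, 8): d=(1,6) inclusive
  edge (10, 8)→(6, 4): d=(-4,-4) inclusive
    (1,0)@(3, 1): e=[-15,35,0] → ·  [on edge]
    (2,1)@(5, 3): e=[-5,25,0] → ·  [on edge]
    (4,1)@(9, 3): e=[3,1,16] → █
    (5,1)@(11, 3): e=[7,-11,24] → ·
    (3,2)@(7, 5): e=[5,15,0] → █  [on edge]
    (5,2)@(11, 5): e=[13,-9,16] → ·
    (3,3)@(7, 7): e=[11,17,-8] → ·
    (4,3)@(9, 7): e=[15,5,0] → █  [on edge]
    (5,3)@(11, 7): e=[19,-7,8] → ·
    (4,4)@(9, 9): e=[21,7,-8] → ·
    (5,4)@(11, 9): e=[25,-5,0] → ·  [on edge]
  covered (4 px):
    · · · · · ·
    · · · · █ ·
    · · · █ █ ·
    · · · · █ ·
    · · · · · ·
T1:
  2·area = 4
  edge (8, 6)→(12, 4): d=(4,-2) inclusive
  edge (12, 4)→(6, 8): d=(-6,4) inclusive
  edge (6, 8)→(8, 6): d=(2,-2) inclusive
    (5,1)@(11, 3): e=[-6,10,0] → ·  [on edge]
    (4,2)@(9, 5): e=[-2,6,0] → ·  [on edge]
    (3,3)@(7, 7): e=[2,2,0] → █  [on edge]
    (4,3)@(9, 7): e=[6,-6,4] → ·
    (2,4)@(5, 9): e=[6,-2,0] → ·  [on edge]
    (3,4)@(7, 9): e=[10,-10,4] → ·
  covered (1 px):
    · · · · · ·
    · · · · · ·
    · · · · · ·
    · · · █ · ·
    · · · · · ·

Result: [[4,1],[3,2],[4,2],[4,3]]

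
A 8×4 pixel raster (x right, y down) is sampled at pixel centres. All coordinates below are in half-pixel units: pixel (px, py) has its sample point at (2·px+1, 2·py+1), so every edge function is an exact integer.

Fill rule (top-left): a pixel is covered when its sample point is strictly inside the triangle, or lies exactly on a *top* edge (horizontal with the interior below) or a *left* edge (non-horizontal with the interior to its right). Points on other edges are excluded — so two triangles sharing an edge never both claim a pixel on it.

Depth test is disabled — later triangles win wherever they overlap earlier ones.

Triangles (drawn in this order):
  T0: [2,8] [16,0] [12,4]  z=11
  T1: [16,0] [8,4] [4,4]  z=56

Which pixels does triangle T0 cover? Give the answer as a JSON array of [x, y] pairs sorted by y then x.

T0:
  2·area = 24
  edge (2, 8)→(16, 0): d=(14,-8) top-left  bias=+0
  edge (16, 0)→(12, 4): d=(-4,4) right/bottom  bias=-1
  edge (12, 4)→(2, 8): d=(-10,4) right/bottom  bias=-1
    (7,0)@(15, 1): e=[6,0,18] → ·  [on edge]
    (5,1)@(11, 3): e=[2,8,14] → █
    (6,1)@(13, 3): e=[18,0,6] → ·  [on edge]
    (4,2)@(9, 5): e=[14,8,2] → █
    (5,2)@(11, 5): e=[30,0,-6] → ·  [on edge]
    (4,3)@(9, 7): e=[42,0,-18] → ·  [on edge]
  covered (2 px):
    · · · · · · · ·
    · · · · · █ · ·
    · · · · █ · · ·
    · · · · · · · ·
T1:
  2·area = 16
  edge (16, 0)→(8, 4): d=(-8,4) right/bottom  bias=-1
  edge (8, 4)→(4, 4): d=(-4,0) right/bottom  bias=-1
  edge (4, 4)→(16, 0): d=(12,-4) top-left  bias=+0
    (6,0)@(13, 1): e=[4,12,0] → █  [on edge]
    (7,0)@(15, 1): e=[-4,12,8] → ·
    (3,1)@(7, 3): e=[12,4,0] → █  [on edge]
    (4,1)@(9, 3): e=[4,4,8] → █
    (5,1)@(11, 3): e=[-4,4,16] → ·
    (6,1)@(13, 3): e=[-12,4,24] → ·
    (0,2)@(1, 5): e=[20,-4,0] → ·  [on edge]
    (3,2)@(7, 5): e=[-4,-4,24] → ·
    (4,2)@(9, 5): e=[-12,-4,32] → ·
  covered (3 px):
    · · · · · · █ ·
    · · · █ █ · · ·
    · · · · · · · ·
    · · · · · · · ·

Answer: [[5,1],[4,2]]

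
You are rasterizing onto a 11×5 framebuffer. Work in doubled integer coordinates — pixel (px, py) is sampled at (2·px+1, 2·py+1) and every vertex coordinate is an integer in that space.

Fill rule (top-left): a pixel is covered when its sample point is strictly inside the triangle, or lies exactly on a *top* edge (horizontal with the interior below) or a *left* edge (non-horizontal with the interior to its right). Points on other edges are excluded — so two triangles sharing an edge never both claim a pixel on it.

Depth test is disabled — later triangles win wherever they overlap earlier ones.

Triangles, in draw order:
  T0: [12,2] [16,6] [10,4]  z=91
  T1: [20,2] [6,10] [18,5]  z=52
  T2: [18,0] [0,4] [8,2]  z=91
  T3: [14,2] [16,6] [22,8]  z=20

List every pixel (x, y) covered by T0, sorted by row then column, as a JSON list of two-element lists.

T0:
  2·area = 16
  edge (12, 2)→(16, 6): d=(4,4) right/bottom  bias=-1
  edge (16, 6)→(10, 4): d=(-6,-2) top-left  bias=+0
  edge (10, 4)→(12, 2): d=(2,-2) top-left  bias=+0
    (0,0)@(1, 1): e=[40,0,-24] → .  [on edge]
    (5,0)@(11, 1): e=[0,20,-4] → .  [on edge]
    (6,0)@(13, 1): e=[-8,24,0] → .  [on edge]
    (3,1)@(7, 3): e=[24,0,-8] → .  [on edge]
    (5,1)@(11, 3): e=[8,8,0] → X  [on edge]
    (6,1)@(13, 3): e=[0,12,4] → .  [on edge]
    (4,2)@(9, 5): e=[24,-8,0] → .  [on edge]
    (5,2)@(11, 5): e=[16,-4,4] → .
    (6,2)@(13, 5): e=[8,0,8] → X  [on edge]
    (7,2)@(15, 5): e=[0,4,12] → .  [on edge]
    (3,3)@(7, 7): e=[40,-24,0] → .  [on edge]
    (6,3)@(13, 7): e=[16,-12,12] → .
    (8,3)@(17, 7): e=[0,-4,20] → .  [on edge]
    (9,3)@(19, 7): e=[-8,0,24] → .  [on edge]
    (2,4)@(5, 9): e=[56,-40,0] → .  [on edge]
    (9,4)@(19, 9): e=[0,-12,28] → .  [on edge]
  covered (2 px):
    . . . . . . . . . . .
    . . . . . X . . . . .
    . . . . . . X . . . .
    . . . . . . . . . . .
    . . . . . . . . . . .
T1:
  2·area = 26  (B↔C swapped to make it positive)
  edge (20, 2)→(18, 5): d=(-2,3) right/bottom  bias=-1
  edge (18, 5)→(6, 10): d=(-12,5) right/bottom  bias=-1
  edge (6, 10)→(20, 2): d=(14,-8) top-left  bias=+0
    (9,1)@(19, 3): e=[1,19,6] → X
    (10,1)@(21, 3): e=[-5,9,22] → .
    (7,2)@(15, 5): e=[9,15,2] → X
    (8,2)@(17, 5): e=[3,5,18] → X
    (9,2)@(19, 5): e=[-3,-5,34] → .
    (6,3)@(13, 7): e=[11,1,14] → X
    (7,3)@(15, 7): e=[5,-9,30] → .
    (8,3)@(17, 7): e=[-1,-19,46] → .
    (6,4)@(13, 9): e=[7,-23,42] → .
  covered (4 px):
    . . . . . . . . . . .
    . . . . . . . . . X .
    . . . . . . . X X . .
    . . . . . . X . . . .
    . . . . . . . . . . .
T2:
  2·area = 4
  edge (18, 0)→(0, 4): d=(-18,4) right/bottom  bias=-1
  edge (0, 4)→(8, 2): d=(8,-2) top-left  bias=+0
  edge (8, 2)→(18, 0): d=(10,-2) top-left  bias=+0
    (6,0)@(13, 1): e=[2,2,0] → X  [on edge]
    (7,0)@(15, 1): e=[-6,6,4] → .
    (1,1)@(3, 3): e=[6,-2,0] → .  [on edge]
    (6,1)@(13, 3): e=[-34,18,20] → .
  covered (1 px):
    . . . . . . X . . . .
    . . . . . . . . . . .
    . . . . . . . . . . .
    . . . . . . . . . . .
    . . . . . . . . . . .
T3:
  2·area = 20  (B↔C swapped to make it positive)
  edge (14, 2)→(22, 8): d=(8,6) right/bottom  bias=-1
  edge (22, 8)→(16, 6): d=(-6,-2) top-left  bias=+0
  edge (16, 6)→(14, 2): d=(-2,-4) top-left  bias=+0
    (0,0)@(1, 1): e=[70,0,-50] → .  [on edge]
    (3,1)@(7, 3): e=[50,0,-30] → .  [on edge]
    (7,1)@(15, 3): e=[2,16,2] → X
    (8,1)@(17, 3): e=[-10,20,10] → .
    (6,2)@(13, 5): e=[30,0,-10] → .  [on edge]
    (7,2)@(15, 5): e=[18,4,-2] → .
    (8,2)@(17, 5): e=[6,8,6] → X
    (9,2)@(19, 5): e=[-6,12,14] → .
    (8,3)@(17, 7): e=[22,-4,2] → .
    (9,3)@(19, 7): e=[10,0,10] → X  [on edge]
    (10,3)@(21, 7): e=[-2,4,18] → .
    (9,4)@(19, 9): e=[26,-12,6] → .
  covered (3 px):
    . . . . . . . . . . .
    . . . . . . . X . . .
    . . . . . . . . X . .
    . . . . . . . . . X .
    . . . . . . . . . . .

Final: [[5,1],[6,2]]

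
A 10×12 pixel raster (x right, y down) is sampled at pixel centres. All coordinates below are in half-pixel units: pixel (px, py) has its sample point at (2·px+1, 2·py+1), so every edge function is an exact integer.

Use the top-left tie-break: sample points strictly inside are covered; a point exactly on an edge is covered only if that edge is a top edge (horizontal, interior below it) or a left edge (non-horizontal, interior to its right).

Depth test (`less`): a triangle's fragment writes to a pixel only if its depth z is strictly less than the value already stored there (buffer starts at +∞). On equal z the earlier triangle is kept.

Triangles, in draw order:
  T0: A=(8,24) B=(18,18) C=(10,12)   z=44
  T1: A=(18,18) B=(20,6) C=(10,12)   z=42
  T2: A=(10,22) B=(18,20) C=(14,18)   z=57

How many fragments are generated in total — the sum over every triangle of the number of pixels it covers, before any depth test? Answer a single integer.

T0:
  2·area = 108  (B↔C swapped to make it positive)
  edge (8, 24)→(10, 12): d=(2,-12) top-left  bias=+0
  edge (10, 12)→(18, 18): d=(8,6) right/bottom  bias=-1
  edge (18, 18)→(8, 24): d=(-10,6) right/bottom  bias=-1
    (5,6)@(11, 13): e=[14,2,92] → █
    (6,6)@(13, 13): e=[38,-10,80] → ·
    (5,7)@(11, 15): e=[18,18,72] → █
    (6,7)@(13, 15): e=[42,6,60] → █
    (7,7)@(15, 15): e=[66,-6,48] → ·
    (5,8)@(11, 17): e=[22,34,52] → █
    (7,8)@(15, 17): e=[70,10,28] → █
    (8,8)@(17, 17): e=[94,-2,16] → ·
    (4,9)@(9, 19): e=[2,62,44] → █
    (8,9)@(17, 19): e=[98,14,-4] → ·
    (4,10)@(9, 21): e=[6,78,24] → █
    (6,10)@(13, 21): e=[54,54,0] → ·  [on edge]
  covered (13 px):
    · · · · · · · · · ·
    · · · · · · · · · ·
    · · · · · · · · · ·
    · · · · · · · · · ·
    · · · · · · · · · ·
    · · · · · · · · · ·
    · · · · · █ · · · ·
    · · · · · █ █ · · ·
    · · · · · █ █ █ · ·
    · · · · █ █ █ █ · ·
    · · · · █ █ · · · ·
    · · · · █ · · · · ·
T1:
  2·area = 108  (B↔C swapped to make it positive)
  edge (18, 18)→(10, 12): d=(-8,-6) top-left  bias=+0
  edge (10, 12)→(20, 6): d=(10,-6) top-left  bias=+0
  edge (20, 6)→(18, 18): d=(-2,12) right/bottom  bias=-1
    (9,3)@(19, 7): e=[94,4,10] → █
    (7,4)@(15, 9): e=[54,0,54] → █  [on edge]
    (8,4)@(17, 9): e=[66,12,30] → █
    (6,5)@(13, 11): e=[26,8,74] → █
    (6,6)@(13, 13): e=[10,28,70] → █
    (9,6)@(19, 13): e=[46,64,-2] → ·
    (2,7)@(5, 15): e=[-54,0,162] → ·  [on edge]
    (6,7)@(13, 15): e=[-6,48,66] → ·
    (7,7)@(15, 15): e=[6,60,42] → █
    (9,7)@(19, 15): e=[30,84,-6] → ·
    (7,8)@(15, 17): e=[-10,80,38] → ·
    (8,8)@(17, 17): e=[2,92,14] → █
  covered (14 px):
    · · · · · · · · · ·
    · · · · · · · · · ·
    · · · · · · · · · ·
    · · · · · · · · · █
    · · · · · · · █ █ █
    · · · · · · █ █ █ █
    · · · · · · █ █ █ ·
    · · · · · · · █ █ ·
    · · · · · · · · █ ·
    · · · · · · · · · ·
    · · · · · · · · · ·
    · · · · · · · · · ·
T2:
  2·area = 24  (B↔C swapped to make it positive)
  edge (10, 22)→(14, 18): d=(4,-4) top-left  bias=+0
  edge (14, 18)→(18, 20): d=(4,2) right/bottom  bias=-1
  edge (18, 20)→(10, 22): d=(-8,2) right/bottom  bias=-1
    (9,6)@(19, 13): e=[0,-30,54] → ·  [on edge]
    (8,7)@(17, 15): e=[0,-18,42] → ·  [on edge]
    (7,8)@(15, 17): e=[0,-6,30] → ·  [on edge]
    (6,9)@(13, 19): e=[0,6,18] → █  [on edge]
    (7,9)@(15, 19): e=[8,2,14] → █
    (8,9)@(17, 19): e=[16,-2,10] → ·
    (5,10)@(11, 21): e=[0,18,6] → █  [on edge]
    (7,10)@(15, 21): e=[16,10,-2] → ·
    (4,11)@(9, 23): e=[0,30,-6] → ·  [on edge]
    (5,11)@(11, 23): e=[8,26,-10] → ·
    (6,11)@(13, 23): e=[16,22,-14] → ·
  covered (4 px):
    · · · · · · · · · ·
    · · · · · · · · · ·
    · · · · · · · · · ·
    · · · · · · · · · ·
    · · · · · · · · · ·
    · · · · · · · · · ·
    · · · · · · · · · ·
    · · · · · · · · · ·
    · · · · · · · · · ·
    · · · · · · █ █ · ·
    · · · · · █ █ · · ·
    · · · · · · · · · ·

Answer: 31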